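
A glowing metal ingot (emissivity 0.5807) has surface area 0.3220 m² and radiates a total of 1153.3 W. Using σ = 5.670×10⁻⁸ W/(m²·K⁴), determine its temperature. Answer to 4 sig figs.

Area A = 0.3220 m².
P = εσAT⁴ ⇒ T = (P/(εσA))^(1/4) = (1153.3/(0.5807×5.670×10⁻⁸×0.3220))^(1/4) = 574.3 K.

T ≈ 574.3 K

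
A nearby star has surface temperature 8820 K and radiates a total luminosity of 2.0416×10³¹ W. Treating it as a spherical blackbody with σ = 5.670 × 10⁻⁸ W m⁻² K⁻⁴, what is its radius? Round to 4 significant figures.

L = 4πR²σT⁴ ⇒ R = √(L/(4πσT⁴)).
σT⁴ = 3.43129×10⁸ W/m², so R = √(2.0416×10³¹/(4π×3.43129×10⁸)) = 6.881×10¹⁰ m.

R ≈ 6.881×10¹⁰ m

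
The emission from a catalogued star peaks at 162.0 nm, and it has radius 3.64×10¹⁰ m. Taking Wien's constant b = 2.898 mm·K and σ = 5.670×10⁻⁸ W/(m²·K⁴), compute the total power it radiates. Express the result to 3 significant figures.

Wien's law: T = b/λ_max = 2.898×10⁻³/1.620×10⁻⁷ = 17888.9 K.
Surface area A = 4πR² = 4π(3.64×10¹⁰ m)² = 1.66499×10²² m².
Then P = σAT⁴ = 5.670×10⁻⁸×1.66499×10²²×(17888.9)⁴ = 9.67×10³¹ W.

P ≈ 9.67×10³¹ W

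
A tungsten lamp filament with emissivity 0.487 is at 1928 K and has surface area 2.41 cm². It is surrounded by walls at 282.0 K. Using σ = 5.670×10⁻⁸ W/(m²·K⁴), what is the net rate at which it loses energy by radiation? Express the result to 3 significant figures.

Area A = 2.41 cm² = 2.41×10⁻⁴ m².
Net radiated power P_net = εσA(T⁴ − T₀⁴) = 0.487×5.670×10⁻⁸×2.41×10⁻⁴×(1928⁴ − 282.0⁴).
T⁴ − T₀⁴ = 1.38175×10¹³ − 6.32407×10⁹ = 1.38112×10¹³ K⁴, so P_net = 91.9 W.

Net loss ≈ 91.9 W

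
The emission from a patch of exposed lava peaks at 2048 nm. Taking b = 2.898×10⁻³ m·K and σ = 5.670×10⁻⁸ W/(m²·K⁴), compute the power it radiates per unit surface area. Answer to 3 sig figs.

I ≈ 2.27×10⁵ W/m²

Wien's law: T = b/λ_max = 2.898×10⁻³/2.048×10⁻⁶ = 1415.04 K.
Then I = σT⁴ = 5.670×10⁻⁸×(1415.04)⁴ = 2.27×10⁵ W/m².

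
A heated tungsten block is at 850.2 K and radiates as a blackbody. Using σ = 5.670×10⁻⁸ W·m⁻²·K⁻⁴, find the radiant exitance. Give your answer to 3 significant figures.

I ≈ 2.96×10⁴ W/m²

Stefan–Boltzmann: I = σT⁴ = 5.670×10⁻⁸ × (850.2)⁴ = 2.96×10⁴ W/m².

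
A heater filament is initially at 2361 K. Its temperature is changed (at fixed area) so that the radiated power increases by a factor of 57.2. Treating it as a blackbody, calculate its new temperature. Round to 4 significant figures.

T₂ ≈ 6493 K

P ∝ T⁴, so T₂/T₁ = (P₂/P₁)^(1/4) = (57.2)^(1/4) = 2.75010.
T₂ = 2361 × 2.75010 = 6493 K.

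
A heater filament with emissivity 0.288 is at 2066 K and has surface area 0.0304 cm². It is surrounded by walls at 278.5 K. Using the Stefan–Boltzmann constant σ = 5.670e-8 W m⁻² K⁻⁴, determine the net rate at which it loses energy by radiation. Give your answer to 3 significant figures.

Net loss ≈ 0.904 W

Area A = 0.0304 cm² = 3.04×10⁻⁶ m².
Net radiated power P_net = εσA(T⁴ − T₀⁴) = 0.288×5.670×10⁻⁸×3.04×10⁻⁶×(2066⁴ − 278.5⁴).
T⁴ − T₀⁴ = 1.82189×10¹³ − 6.01590×10⁹ = 1.82129×10¹³ K⁴, so P_net = 0.904 W.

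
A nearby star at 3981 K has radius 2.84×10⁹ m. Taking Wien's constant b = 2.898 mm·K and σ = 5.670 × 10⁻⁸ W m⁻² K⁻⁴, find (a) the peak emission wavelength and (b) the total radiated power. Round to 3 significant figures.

λ_max ≈ 728 nm; P ≈ 1.44×10²⁷ W

(a) λ_max = b/T = 2.898×10⁻³/3981 = 7.280×10⁻⁷ m = 728 nm.
Surface area A = 4πR² = 4π(2.84×10⁹ m)² = 1.01355×10²⁰ m².
(b) P = σAT⁴ = 5.670×10⁻⁸×1.01355×10²⁰×(3981)⁴ = 1.44×10²⁷ W.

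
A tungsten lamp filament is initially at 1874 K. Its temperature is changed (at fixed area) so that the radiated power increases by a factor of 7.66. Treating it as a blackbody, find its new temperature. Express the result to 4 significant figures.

P ∝ T⁴, so T₂/T₁ = (P₂/P₁)^(1/4) = (7.66)^(1/4) = 1.66363.
T₂ = 1874 × 1.66363 = 3118 K.

T₂ ≈ 3118 K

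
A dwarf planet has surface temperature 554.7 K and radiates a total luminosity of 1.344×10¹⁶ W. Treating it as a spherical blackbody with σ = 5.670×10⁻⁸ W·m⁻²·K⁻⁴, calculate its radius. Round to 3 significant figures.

R ≈ 4.46×10⁵ m

L = 4πR²σT⁴ ⇒ R = √(L/(4πσT⁴)).
σT⁴ = 5368.04 W/m², so R = √(1.344×10¹⁶/(4π×5368.04)) = 4.46×10⁵ m.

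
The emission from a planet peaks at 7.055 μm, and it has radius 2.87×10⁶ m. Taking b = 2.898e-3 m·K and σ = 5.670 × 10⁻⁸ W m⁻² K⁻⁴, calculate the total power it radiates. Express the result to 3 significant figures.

P ≈ 1.67×10¹⁷ W

Wien's law: T = b/λ_max = 2.898×10⁻³/7.055×10⁻⁶ = 410.773 K.
Surface area A = 4πR² = 4π(2.87×10⁶ m)² = 1.03508×10¹⁴ m².
Then P = σAT⁴ = 5.670×10⁻⁸×1.03508×10¹⁴×(410.773)⁴ = 1.67×10¹⁷ W.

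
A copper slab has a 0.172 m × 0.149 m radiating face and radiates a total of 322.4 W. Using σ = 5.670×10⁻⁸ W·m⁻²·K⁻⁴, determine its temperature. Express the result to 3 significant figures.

Area A = 0.172 × 0.149 = 0.025628 m².
P = σAT⁴ ⇒ T = (P/(σA))^(1/4) = (322.4/(5.670×10⁻⁸×0.025628))^(1/4) = 686 K.

T ≈ 686 K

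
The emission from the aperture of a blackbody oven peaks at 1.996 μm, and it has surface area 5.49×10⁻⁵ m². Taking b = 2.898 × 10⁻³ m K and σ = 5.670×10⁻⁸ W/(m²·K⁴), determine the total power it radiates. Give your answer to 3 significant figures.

P ≈ 13.8 W

Wien's law: T = b/λ_max = 2.898×10⁻³/1.996×10⁻⁶ = 1451.90 K.
Area A = 5.49×10⁻⁵ m².
Then P = σAT⁴ = 5.670×10⁻⁸×5.49×10⁻⁵×(1451.90)⁴ = 13.8 W.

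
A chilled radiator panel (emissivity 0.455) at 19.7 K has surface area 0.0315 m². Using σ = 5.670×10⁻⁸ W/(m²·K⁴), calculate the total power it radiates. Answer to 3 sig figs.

Area A = 0.0315 m².
P = εσAT⁴ = 0.455 × 5.670×10⁻⁸ × 0.0315 × (19.7)⁴ = 1.22×10⁻⁴ W.

P ≈ 1.22×10⁻⁴ W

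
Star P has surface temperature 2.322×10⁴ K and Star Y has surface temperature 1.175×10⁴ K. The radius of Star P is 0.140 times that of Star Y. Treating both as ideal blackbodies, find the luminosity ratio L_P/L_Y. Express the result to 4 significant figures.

L_P/L_Y ≈ 0.2989

L ∝ R²T⁴, so L_P/L_Y = (R_P/R_Y)²(T_P/T_Y)⁴ = (0.140)² × (2.322×10⁴/1.175×10⁴)⁴ = 0.0196 × 15.2510 = 0.2989.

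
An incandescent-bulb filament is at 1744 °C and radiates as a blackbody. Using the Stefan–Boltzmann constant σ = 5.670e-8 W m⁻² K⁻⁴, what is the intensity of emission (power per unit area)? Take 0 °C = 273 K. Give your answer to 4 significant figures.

T = 1744 °C + 273 = 2017 K.
Stefan–Boltzmann: I = σT⁴ = 5.670×10⁻⁸ × (2017)⁴ = 9.384×10⁵ W/m².

I ≈ 9.384×10⁵ W/m²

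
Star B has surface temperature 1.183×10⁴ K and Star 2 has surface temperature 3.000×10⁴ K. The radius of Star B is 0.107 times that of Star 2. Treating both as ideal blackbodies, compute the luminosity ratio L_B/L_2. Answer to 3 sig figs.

L_B/L_2 ≈ 2.77×10⁻⁴

L ∝ R²T⁴, so L_B/L_2 = (R_B/R_2)²(T_B/T_2)⁴ = (0.107)² × (1.183×10⁴/3.000×10⁴)⁴ = 0.011449 × 0.0241799 = 2.77×10⁻⁴.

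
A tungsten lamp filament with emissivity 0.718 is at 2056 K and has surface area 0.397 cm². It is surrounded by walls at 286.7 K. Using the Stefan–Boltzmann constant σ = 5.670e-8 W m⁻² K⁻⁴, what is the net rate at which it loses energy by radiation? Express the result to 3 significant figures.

Area A = 0.397 cm² = 3.97×10⁻⁵ m².
Net radiated power P_net = εσA(T⁴ − T₀⁴) = 0.718×5.670×10⁻⁸×3.97×10⁻⁵×(2056⁴ − 286.7⁴).
T⁴ − T₀⁴ = 1.78687×10¹³ − 6.75633×10⁹ = 1.78619×10¹³ K⁴, so P_net = 28.9 W.

Net loss ≈ 28.9 W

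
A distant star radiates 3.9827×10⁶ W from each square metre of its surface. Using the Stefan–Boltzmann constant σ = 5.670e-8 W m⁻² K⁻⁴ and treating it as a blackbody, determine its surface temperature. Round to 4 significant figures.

T ≈ 2895 K

I = σT⁴, so T = (I/σ)^(1/4) = (3.9827×10⁶/(5.670×10⁻⁸))^(1/4) = 2895 K.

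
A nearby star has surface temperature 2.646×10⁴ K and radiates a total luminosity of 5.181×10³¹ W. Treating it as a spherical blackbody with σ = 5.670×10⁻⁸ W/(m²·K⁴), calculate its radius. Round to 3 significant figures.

R ≈ 1.22×10¹⁰ m

L = 4πR²σT⁴ ⇒ R = √(L/(4πσT⁴)).
σT⁴ = 2.77934×10¹⁰ W/m², so R = √(5.181×10³¹/(4π×2.77934×10¹⁰)) = 1.22×10¹⁰ m.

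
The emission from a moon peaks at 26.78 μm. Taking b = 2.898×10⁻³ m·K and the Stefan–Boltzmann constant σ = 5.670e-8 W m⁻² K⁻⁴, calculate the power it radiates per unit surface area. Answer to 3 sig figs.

I ≈ 7.78 W/m²

Wien's law: T = b/λ_max = 2.898×10⁻³/2.678×10⁻⁵ = 108.215 K.
Then I = σT⁴ = 5.670×10⁻⁸×(108.215)⁴ = 7.78 W/m².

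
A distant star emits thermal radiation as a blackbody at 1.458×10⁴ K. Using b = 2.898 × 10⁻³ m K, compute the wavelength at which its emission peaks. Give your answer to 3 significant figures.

λ_max ≈ 199 nm

Wien's displacement law: λ_max = b/T = (2.898×10⁻³ m·K)/(1.458×10⁴ K) = 1.988×10⁻⁷ m.
That is 199 nm, in the ultraviolet range.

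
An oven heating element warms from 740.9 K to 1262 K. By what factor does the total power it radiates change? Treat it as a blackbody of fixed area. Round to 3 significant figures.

P₂/P₁ ≈ 8.42

P ∝ T⁴, so P₂/P₁ = (T₂/T₁)⁴ = (1262/740.9)⁴ = (1.70333)⁴ = 8.42.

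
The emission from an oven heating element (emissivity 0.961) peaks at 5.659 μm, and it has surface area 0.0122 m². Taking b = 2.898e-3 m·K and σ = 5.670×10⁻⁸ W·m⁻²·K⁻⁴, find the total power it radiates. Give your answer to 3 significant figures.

P ≈ 45.7 W

Wien's law: T = b/λ_max = 2.898×10⁻³/5.659×10⁻⁶ = 512.105 K.
Area A = 0.0122 m².
Then P = εσAT⁴ = 0.961×5.670×10⁻⁸×0.0122×(512.105)⁴ = 45.7 W.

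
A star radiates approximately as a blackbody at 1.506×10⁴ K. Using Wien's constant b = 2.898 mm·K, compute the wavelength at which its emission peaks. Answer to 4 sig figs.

λ_max ≈ 192.4 nm

Wien's displacement law: λ_max = b/T = (2.898×10⁻³ m·K)/(1.506×10⁴ K) = 1.9243×10⁻⁷ m.
That is 192.4 nm, in the ultraviolet range.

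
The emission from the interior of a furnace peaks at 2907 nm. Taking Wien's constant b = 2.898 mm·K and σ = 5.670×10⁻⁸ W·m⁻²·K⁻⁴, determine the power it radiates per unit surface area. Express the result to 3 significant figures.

I ≈ 5.60×10⁴ W/m²

Wien's law: T = b/λ_max = 2.898×10⁻³/2.907×10⁻⁶ = 996.904 K.
Then I = σT⁴ = 5.670×10⁻⁸×(996.904)⁴ = 5.60×10⁴ W/m².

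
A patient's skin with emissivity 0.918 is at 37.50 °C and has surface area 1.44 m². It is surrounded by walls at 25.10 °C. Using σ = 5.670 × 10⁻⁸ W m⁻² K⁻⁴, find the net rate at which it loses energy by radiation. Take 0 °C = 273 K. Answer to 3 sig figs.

T = 37.50 °C + 273 = 310.50 K.
Surroundings: T = 25.10 °C + 273 = 298.10 K.
Area A = 1.44 m².
Net radiated power P_net = εσA(T⁴ − T₀⁴) = 0.918×5.670×10⁻⁸×1.44×(310.50⁴ − 298.10⁴).
T⁴ − T₀⁴ = 9.29494×10⁹ − 7.89674×10⁹ = 1.39820×10⁹ K⁴, so P_net = 105 W.

Net loss ≈ 105 W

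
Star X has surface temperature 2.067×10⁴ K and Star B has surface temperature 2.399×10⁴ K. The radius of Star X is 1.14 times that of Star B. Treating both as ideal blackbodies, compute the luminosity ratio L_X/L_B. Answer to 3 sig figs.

L ∝ R²T⁴, so L_X/L_B = (R_X/R_B)²(T_X/T_B)⁴ = (1.14)² × (2.067×10⁴/2.399×10⁴)⁴ = 1.2996 × 0.551113 = 0.716.

L_X/L_B ≈ 0.716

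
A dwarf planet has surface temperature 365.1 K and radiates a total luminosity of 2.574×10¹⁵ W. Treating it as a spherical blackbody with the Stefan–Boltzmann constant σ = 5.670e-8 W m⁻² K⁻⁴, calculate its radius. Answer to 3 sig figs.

L = 4πR²σT⁴ ⇒ R = √(L/(4πσT⁴)).
σT⁴ = 1007.47 W/m², so R = √(2.574×10¹⁵/(4π×1007.47)) = 4.51×10⁵ m.

R ≈ 4.51×10⁵ m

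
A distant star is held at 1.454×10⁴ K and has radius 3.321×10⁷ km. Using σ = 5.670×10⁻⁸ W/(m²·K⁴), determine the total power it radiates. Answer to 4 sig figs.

P ≈ 3.512×10³¹ W

Surface area A = 4πR² = 4π(3.321×10¹⁰ m)² = 1.38595×10²² m².
P = σAT⁴ = 5.670×10⁻⁸ × 1.38595×10²² × (1.454×10⁴)⁴ = 3.512×10³¹ W.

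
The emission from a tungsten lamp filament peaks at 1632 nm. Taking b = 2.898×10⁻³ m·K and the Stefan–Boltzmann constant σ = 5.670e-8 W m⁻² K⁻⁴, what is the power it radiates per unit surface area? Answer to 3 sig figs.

Wien's law: T = b/λ_max = 2.898×10⁻³/1.632×10⁻⁶ = 1775.74 K.
Then I = σT⁴ = 5.670×10⁻⁸×(1775.74)⁴ = 5.64×10⁵ W/m².

I ≈ 5.64×10⁵ W/m²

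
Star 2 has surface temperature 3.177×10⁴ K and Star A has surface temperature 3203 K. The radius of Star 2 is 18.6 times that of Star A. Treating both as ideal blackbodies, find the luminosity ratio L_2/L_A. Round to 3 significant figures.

L_2/L_A ≈ 3.35×10⁶

L ∝ R²T⁴, so L_2/L_A = (R_2/R_A)²(T_2/T_A)⁴ = (18.6)² × (3.177×10⁴/3203)⁴ = 345.96 × 9679.24 = 3.35×10⁶.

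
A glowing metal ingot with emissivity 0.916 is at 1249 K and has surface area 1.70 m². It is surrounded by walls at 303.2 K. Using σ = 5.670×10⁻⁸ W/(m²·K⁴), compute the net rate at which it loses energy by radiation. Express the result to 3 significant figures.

Area A = 1.70 m².
Net radiated power P_net = εσA(T⁴ − T₀⁴) = 0.916×5.670×10⁻⁸×1.70×(1249⁴ − 303.2⁴).
T⁴ − T₀⁴ = 2.43360×10¹² − 8.45117×10⁹ = 2.42515×10¹² K⁴, so P_net = 2.14×10⁵ W.

Net loss ≈ 2.14×10⁵ W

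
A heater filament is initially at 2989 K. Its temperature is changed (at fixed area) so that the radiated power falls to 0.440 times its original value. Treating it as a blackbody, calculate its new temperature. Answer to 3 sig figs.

T₂ ≈ 2.43×10³ K

P ∝ T⁴, so T₂/T₁ = (P₂/P₁)^(1/4) = (0.440)^(1/4) = 0.814448.
T₂ = 2989 × 0.814448 = 2.43×10³ K.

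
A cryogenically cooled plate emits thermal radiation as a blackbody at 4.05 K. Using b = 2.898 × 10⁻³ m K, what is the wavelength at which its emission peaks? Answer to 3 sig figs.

λ_max ≈ 0.716 mm

Wien's displacement law: λ_max = b/T = (2.898×10⁻³ m·K)/(4.05 K) = 7.156×10⁻⁴ m.
That is 0.716 mm, in the infrared range.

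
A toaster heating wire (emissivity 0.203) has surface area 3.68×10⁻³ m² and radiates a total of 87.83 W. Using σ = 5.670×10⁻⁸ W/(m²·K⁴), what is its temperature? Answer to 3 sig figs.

Area A = 3.68×10⁻³ m².
P = εσAT⁴ ⇒ T = (P/(εσA))^(1/4) = (87.83/(0.203×5.670×10⁻⁸×3.68×10⁻³))^(1/4) = 1.20×10³ K.

T ≈ 1.20×10³ K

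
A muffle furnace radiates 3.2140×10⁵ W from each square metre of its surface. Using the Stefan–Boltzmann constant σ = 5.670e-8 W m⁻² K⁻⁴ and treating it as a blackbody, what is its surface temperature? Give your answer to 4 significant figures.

T ≈ 1543 K

I = σT⁴, so T = (I/σ)^(1/4) = (3.2140×10⁵/(5.670×10⁻⁸))^(1/4) = 1543 K.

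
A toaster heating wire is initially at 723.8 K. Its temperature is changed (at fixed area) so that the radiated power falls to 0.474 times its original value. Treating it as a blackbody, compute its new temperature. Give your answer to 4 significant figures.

T₂ ≈ 600.6 K

P ∝ T⁴, so T₂/T₁ = (P₂/P₁)^(1/4) = (0.474)^(1/4) = 0.829745.
T₂ = 723.8 × 0.829745 = 600.6 K.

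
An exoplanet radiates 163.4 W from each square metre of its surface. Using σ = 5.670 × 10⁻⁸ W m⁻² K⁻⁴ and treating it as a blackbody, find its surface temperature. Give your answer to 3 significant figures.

T ≈ 232 K

I = σT⁴, so T = (I/σ)^(1/4) = (163.4/(5.670×10⁻⁸))^(1/4) = 232 K.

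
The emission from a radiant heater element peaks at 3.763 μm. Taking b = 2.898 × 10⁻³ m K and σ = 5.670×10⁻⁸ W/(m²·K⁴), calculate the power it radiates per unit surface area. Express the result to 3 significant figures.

Wien's law: T = b/λ_max = 2.898×10⁻³/3.763×10⁻⁶ = 770.130 K.
Then I = σT⁴ = 5.670×10⁻⁸×(770.130)⁴ = 1.99×10⁴ W/m².

I ≈ 1.99×10⁴ W/m²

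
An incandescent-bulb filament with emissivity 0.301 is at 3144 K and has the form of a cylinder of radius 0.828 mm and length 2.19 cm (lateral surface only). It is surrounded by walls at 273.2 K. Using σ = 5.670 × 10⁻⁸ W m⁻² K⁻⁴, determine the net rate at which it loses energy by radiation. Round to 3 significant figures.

Net loss ≈ 190 W

Lateral area A = 2πrL = 2π×8.28×10⁻⁴×0.0219 = 1.13934×10⁻⁴ m².
Net radiated power P_net = εσA(T⁴ − T₀⁴) = 0.301×5.670×10⁻⁸×1.13934×10⁻⁴×(3144⁴ − 273.2⁴).
T⁴ − T₀⁴ = 9.77080×10¹³ − 5.57087×10⁹ = 9.77024×10¹³ K⁴, so P_net = 190 W.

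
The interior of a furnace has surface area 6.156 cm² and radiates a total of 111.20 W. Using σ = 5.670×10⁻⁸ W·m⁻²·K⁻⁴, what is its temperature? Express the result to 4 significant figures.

Area A = 6.156 cm² = 6.156×10⁻⁴ m².
P = σAT⁴ ⇒ T = (P/(σA))^(1/4) = (111.20/(5.670×10⁻⁸×6.156×10⁻⁴))^(1/4) = 1336 K.

T ≈ 1336 K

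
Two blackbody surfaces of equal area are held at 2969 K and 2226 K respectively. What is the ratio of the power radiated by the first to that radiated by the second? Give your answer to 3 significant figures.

With equal areas, P₁/P₂ = (T₁/T₂)⁴ = (2969/2226)⁴ = 3.16.

P₁/P₂ ≈ 3.16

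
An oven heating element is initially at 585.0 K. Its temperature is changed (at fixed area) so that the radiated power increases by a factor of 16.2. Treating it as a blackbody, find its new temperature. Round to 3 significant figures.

T₂ ≈ 1.17×10³ K

P ∝ T⁴, so T₂/T₁ = (P₂/P₁)^(1/4) = (16.2)^(1/4) = 2.00622.
T₂ = 585.0 × 2.00622 = 1.17×10³ K.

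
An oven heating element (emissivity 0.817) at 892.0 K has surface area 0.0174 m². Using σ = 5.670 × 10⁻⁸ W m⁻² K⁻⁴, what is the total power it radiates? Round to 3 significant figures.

Area A = 0.0174 m².
P = εσAT⁴ = 0.817 × 5.670×10⁻⁸ × 0.0174 × (892.0)⁴ = 510 W.

P ≈ 510 W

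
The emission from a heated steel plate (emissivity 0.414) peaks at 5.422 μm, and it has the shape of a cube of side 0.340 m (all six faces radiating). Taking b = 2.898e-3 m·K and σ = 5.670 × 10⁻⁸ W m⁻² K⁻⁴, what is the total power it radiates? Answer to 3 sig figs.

P ≈ 1.33×10³ W

Wien's law: T = b/λ_max = 2.898×10⁻³/5.422×10⁻⁶ = 534.489 K.
Area A = 6s² = 6×(0.340 m)² = 0.6936 m².
Then P = εσAT⁴ = 0.414×5.670×10⁻⁸×0.6936×(534.489)⁴ = 1.33×10³ W.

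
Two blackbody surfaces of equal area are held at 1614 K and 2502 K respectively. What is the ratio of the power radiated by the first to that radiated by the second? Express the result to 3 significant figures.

P₁/P₂ ≈ 0.173

With equal areas, P₁/P₂ = (T₁/T₂)⁴ = (1614/2502)⁴ = 0.173.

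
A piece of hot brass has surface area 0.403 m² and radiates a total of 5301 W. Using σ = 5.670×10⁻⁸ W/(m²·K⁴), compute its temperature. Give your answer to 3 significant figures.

T ≈ 694 K

Area A = 0.403 m².
P = σAT⁴ ⇒ T = (P/(σA))^(1/4) = (5301/(5.670×10⁻⁸×0.403))^(1/4) = 694 K.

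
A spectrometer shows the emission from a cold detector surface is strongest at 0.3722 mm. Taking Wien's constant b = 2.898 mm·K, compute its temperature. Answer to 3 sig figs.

T ≈ 7.79 K

Wien's law gives T = b/λ_max = (2.898×10⁻³ m·K)/(3.722×10⁻⁴ m) = 7.79 K.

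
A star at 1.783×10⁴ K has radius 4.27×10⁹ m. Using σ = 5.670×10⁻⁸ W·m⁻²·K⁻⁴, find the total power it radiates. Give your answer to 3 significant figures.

P ≈ 1.31×10³⁰ W

Surface area A = 4πR² = 4π(4.27×10⁹ m)² = 2.29121×10²⁰ m².
P = σAT⁴ = 5.670×10⁻⁸ × 2.29121×10²⁰ × (1.783×10⁴)⁴ = 1.31×10³⁰ W.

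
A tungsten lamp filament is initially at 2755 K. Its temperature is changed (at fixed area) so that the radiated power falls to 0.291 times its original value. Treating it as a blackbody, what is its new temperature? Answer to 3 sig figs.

P ∝ T⁴, so T₂/T₁ = (P₂/P₁)^(1/4) = (0.291)^(1/4) = 0.734469.
T₂ = 2755 × 0.734469 = 2.02×10³ K.

T₂ ≈ 2.02×10³ K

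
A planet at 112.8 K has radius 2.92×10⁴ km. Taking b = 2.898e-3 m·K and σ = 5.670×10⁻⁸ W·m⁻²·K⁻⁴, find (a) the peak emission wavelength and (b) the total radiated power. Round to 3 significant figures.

(a) λ_max = b/T = 2.898×10⁻³/112.8 = 2.569×10⁻⁵ m = 25.7 μm.
Surface area A = 4πR² = 4π(2.92×10⁷ m)² = 1.07146×10¹⁶ m².
(b) P = σAT⁴ = 5.670×10⁻⁸×1.07146×10¹⁶×(112.8)⁴ = 9.84×10¹⁶ W.

λ_max ≈ 25.7 μm; P ≈ 9.84×10¹⁶ W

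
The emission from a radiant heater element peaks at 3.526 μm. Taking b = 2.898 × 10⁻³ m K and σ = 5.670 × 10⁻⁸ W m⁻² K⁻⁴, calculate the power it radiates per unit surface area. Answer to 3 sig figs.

I ≈ 2.59×10⁴ W/m²

Wien's law: T = b/λ_max = 2.898×10⁻³/3.526×10⁻⁶ = 821.894 K.
Then I = σT⁴ = 5.670×10⁻⁸×(821.894)⁴ = 2.59×10⁴ W/m².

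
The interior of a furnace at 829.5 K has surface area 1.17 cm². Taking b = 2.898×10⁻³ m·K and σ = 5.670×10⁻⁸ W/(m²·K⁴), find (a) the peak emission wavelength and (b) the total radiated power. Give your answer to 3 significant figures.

λ_max ≈ 3.49 μm; P ≈ 3.14 W

(a) λ_max = b/T = 2.898×10⁻³/829.5 = 3.494×10⁻⁶ m = 3.49 μm.
Area A = 1.17 cm² = 1.17×10⁻⁴ m².
(b) P = σAT⁴ = 5.670×10⁻⁸×1.17×10⁻⁴×(829.5)⁴ = 3.14 W.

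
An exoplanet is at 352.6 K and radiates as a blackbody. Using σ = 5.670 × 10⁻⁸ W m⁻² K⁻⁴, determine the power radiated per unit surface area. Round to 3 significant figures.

Stefan–Boltzmann: I = σT⁴ = 5.670×10⁻⁸ × (352.6)⁴ = 876 W/m².

I ≈ 876 W/m²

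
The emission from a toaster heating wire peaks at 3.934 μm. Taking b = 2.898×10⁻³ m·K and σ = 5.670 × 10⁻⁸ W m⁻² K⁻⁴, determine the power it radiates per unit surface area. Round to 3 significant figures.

I ≈ 1.67×10⁴ W/m²

Wien's law: T = b/λ_max = 2.898×10⁻³/3.934×10⁻⁶ = 736.655 K.
Then I = σT⁴ = 5.670×10⁻⁸×(736.655)⁴ = 1.67×10⁴ W/m².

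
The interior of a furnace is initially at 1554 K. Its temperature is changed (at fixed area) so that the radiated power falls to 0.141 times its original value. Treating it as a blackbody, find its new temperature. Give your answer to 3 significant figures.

P ∝ T⁴, so T₂/T₁ = (P₂/P₁)^(1/4) = (0.141)^(1/4) = 0.612780.
T₂ = 1554 × 0.612780 = 952 K.

T₂ ≈ 952 K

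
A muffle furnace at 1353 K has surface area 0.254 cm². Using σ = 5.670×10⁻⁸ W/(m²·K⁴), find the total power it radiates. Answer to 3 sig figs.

P ≈ 4.83 W

Area A = 0.254 cm² = 2.54×10⁻⁵ m².
P = σAT⁴ = 5.670×10⁻⁸ × 2.54×10⁻⁵ × (1353)⁴ = 4.83 W.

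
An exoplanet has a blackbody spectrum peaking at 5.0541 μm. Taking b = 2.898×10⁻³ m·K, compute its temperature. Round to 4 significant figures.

Wien's law gives T = b/λ_max = (2.898×10⁻³ m·K)/(5.0541×10⁻⁶ m) = 573.4 K.

T ≈ 573.4 K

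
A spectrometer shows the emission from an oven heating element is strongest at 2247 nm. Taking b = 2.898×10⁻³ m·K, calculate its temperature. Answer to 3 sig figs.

T ≈ 1.29×10³ K

Wien's law gives T = b/λ_max = (2.898×10⁻³ m·K)/(2.247×10⁻⁶ m) = 1.29×10³ K.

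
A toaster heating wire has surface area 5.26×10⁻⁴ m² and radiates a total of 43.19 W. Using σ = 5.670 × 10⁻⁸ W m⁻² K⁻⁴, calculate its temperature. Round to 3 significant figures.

T ≈ 1.10×10³ K

Area A = 5.26×10⁻⁴ m².
P = σAT⁴ ⇒ T = (P/(σA))^(1/4) = (43.19/(5.670×10⁻⁸×5.26×10⁻⁴))^(1/4) = 1.10×10³ K.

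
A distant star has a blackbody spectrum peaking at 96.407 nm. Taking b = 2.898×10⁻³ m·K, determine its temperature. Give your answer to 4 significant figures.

Wien's law gives T = b/λ_max = (2.898×10⁻³ m·K)/(9.6407×10⁻⁸ m) = 3.006×10⁴ K.

T ≈ 3.006×10⁴ K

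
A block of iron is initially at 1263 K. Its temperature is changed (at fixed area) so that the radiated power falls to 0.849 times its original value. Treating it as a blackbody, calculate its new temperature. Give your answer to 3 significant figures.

P ∝ T⁴, so T₂/T₁ = (P₂/P₁)^(1/4) = (0.849)^(1/4) = 0.959902.
T₂ = 1263 × 0.959902 = 1.21×10³ K.

T₂ ≈ 1.21×10³ K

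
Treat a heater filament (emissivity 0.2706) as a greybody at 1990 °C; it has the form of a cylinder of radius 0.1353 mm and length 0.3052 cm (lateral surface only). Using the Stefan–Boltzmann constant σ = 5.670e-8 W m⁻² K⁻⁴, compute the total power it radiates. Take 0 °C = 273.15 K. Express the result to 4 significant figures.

T = 1990 °C + 273.15 = 2263.15 K.
Lateral area A = 2πrL = 2π×1.353×10⁻⁴×3.052×10⁻³ = 2.59455×10⁻⁶ m².
P = εσAT⁴ = 0.2706 × 5.670×10⁻⁸ × 2.59455×10⁻⁶ × (2263.15)⁴ = 1.044 W.

P ≈ 1.044 W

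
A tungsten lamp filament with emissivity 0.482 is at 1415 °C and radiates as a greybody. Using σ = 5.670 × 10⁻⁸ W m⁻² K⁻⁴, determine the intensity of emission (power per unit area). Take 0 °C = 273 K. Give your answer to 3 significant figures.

T = 1415 °C + 273 = 1688 K.
Stefan–Boltzmann: I = εσT⁴ = 0.482 × 5.670×10⁻⁸ × (1688)⁴ = 2.22×10⁵ W/m².

I ≈ 2.22×10⁵ W/m²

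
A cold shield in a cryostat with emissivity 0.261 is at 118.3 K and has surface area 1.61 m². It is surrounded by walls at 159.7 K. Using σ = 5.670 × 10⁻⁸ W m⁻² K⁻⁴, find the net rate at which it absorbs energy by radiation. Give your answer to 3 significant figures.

Net gain ≈ 10.8 W

Area A = 1.61 m².
Net radiated power P_net = εσA(T⁴ − T₀⁴) = 0.261×5.670×10⁻⁸×1.61×(118.3⁴ − 159.7⁴).
T⁴ − T₀⁴ = 1.95857×10⁸ − 6.50459×10⁸ = -4.54602×10⁸ K⁴, so P_net = -10.8 W — negative, meaning a net gain of 10.8 W.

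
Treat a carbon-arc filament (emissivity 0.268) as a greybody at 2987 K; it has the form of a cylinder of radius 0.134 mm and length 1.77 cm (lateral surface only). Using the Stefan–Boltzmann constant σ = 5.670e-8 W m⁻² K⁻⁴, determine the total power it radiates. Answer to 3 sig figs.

P ≈ 18.0 W

Lateral area A = 2πrL = 2π×1.34×10⁻⁴×0.0177 = 1.49025×10⁻⁵ m².
P = εσAT⁴ = 0.268 × 5.670×10⁻⁸ × 1.49025×10⁻⁵ × (2987)⁴ = 18.0 W.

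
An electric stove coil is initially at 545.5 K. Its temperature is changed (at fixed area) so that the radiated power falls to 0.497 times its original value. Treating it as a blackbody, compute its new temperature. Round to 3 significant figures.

T₂ ≈ 458 K

P ∝ T⁴, so T₂/T₁ = (P₂/P₁)^(1/4) = (0.497)^(1/4) = 0.839632.
T₂ = 545.5 × 0.839632 = 458 K.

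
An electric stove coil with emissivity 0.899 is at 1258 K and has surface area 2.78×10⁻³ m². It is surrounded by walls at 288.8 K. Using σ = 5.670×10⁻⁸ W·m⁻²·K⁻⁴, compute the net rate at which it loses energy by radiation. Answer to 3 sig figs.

Area A = 2.78×10⁻³ m².
Net radiated power P_net = εσA(T⁴ − T₀⁴) = 0.899×5.670×10⁻⁸×2.78×10⁻³×(1258⁴ − 288.8⁴).
T⁴ − T₀⁴ = 2.50451×10¹² − 6.95647×10⁹ = 2.49755×10¹² K⁴, so P_net = 354 W.

Net loss ≈ 354 W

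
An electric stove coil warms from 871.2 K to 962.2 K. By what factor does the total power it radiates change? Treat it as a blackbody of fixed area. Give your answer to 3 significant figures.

P ∝ T⁴, so P₂/P₁ = (T₂/T₁)⁴ = (962.2/871.2)⁴ = (1.10445)⁴ = 1.49.

P₂/P₁ ≈ 1.49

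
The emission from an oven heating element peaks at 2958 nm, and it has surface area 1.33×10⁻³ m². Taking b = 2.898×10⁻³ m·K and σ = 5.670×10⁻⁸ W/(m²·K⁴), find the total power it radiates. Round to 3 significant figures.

P ≈ 69.5 W

Wien's law: T = b/λ_max = 2.898×10⁻³/2.958×10⁻⁶ = 979.716 K.
Area A = 1.33×10⁻³ m².
Then P = σAT⁴ = 5.670×10⁻⁸×1.33×10⁻³×(979.716)⁴ = 69.5 W.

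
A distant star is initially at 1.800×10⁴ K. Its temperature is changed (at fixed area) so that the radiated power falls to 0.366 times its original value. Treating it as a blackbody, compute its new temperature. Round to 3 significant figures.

T₂ ≈ 1.40×10⁴ K

P ∝ T⁴, so T₂/T₁ = (P₂/P₁)^(1/4) = (0.366)^(1/4) = 0.777804.
T₂ = 1.800×10⁴ × 0.777804 = 1.40×10⁴ K.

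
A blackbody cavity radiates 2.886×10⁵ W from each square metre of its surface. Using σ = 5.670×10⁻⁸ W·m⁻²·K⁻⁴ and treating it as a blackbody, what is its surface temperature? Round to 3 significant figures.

I = σT⁴, so T = (I/σ)^(1/4) = (2.886×10⁵/(5.670×10⁻⁸))^(1/4) = 1.50×10³ K.

T ≈ 1.50×10³ K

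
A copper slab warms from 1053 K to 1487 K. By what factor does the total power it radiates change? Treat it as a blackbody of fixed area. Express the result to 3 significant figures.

P ∝ T⁴, so P₂/P₁ = (T₂/T₁)⁴ = (1487/1053)⁴ = (1.41216)⁴ = 3.98.

P₂/P₁ ≈ 3.98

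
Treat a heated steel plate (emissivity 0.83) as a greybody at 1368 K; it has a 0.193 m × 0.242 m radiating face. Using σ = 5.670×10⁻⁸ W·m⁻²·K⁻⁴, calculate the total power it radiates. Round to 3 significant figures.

Area A = 0.193 × 0.242 = 0.046706 m².
P = εσAT⁴ = 0.83 × 5.670×10⁻⁸ × 0.046706 × (1368)⁴ = 7.70×10³ W.

P ≈ 7.70×10³ W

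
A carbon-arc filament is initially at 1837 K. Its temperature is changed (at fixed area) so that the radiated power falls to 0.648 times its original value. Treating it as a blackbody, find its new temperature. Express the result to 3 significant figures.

P ∝ T⁴, so T₂/T₁ = (P₂/P₁)^(1/4) = (0.648)^(1/4) = 0.897209.
T₂ = 1837 × 0.897209 = 1.65×10³ K.

T₂ ≈ 1.65×10³ K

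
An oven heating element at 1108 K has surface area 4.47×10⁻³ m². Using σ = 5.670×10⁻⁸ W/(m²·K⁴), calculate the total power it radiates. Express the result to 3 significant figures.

Area A = 4.47×10⁻³ m².
P = σAT⁴ = 5.670×10⁻⁸ × 4.47×10⁻³ × (1108)⁴ = 382 W.

P ≈ 382 W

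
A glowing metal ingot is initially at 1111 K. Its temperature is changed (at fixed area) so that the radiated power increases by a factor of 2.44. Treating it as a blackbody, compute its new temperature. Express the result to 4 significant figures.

T₂ ≈ 1389 K

P ∝ T⁴, so T₂/T₁ = (P₂/P₁)^(1/4) = (2.44)^(1/4) = 1.24982.
T₂ = 1111 × 1.24982 = 1389 K.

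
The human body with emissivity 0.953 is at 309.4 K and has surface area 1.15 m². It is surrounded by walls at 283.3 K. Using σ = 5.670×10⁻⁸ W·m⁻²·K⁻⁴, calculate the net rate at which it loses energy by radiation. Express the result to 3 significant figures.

Area A = 1.15 m².
Net radiated power P_net = εσA(T⁴ − T₀⁴) = 0.953×5.670×10⁻⁸×1.15×(309.4⁴ − 283.3⁴).
T⁴ − T₀⁴ = 9.16392×10⁹ − 6.44149×10⁹ = 2.72243×10⁹ K⁴, so P_net = 169 W.

Net loss ≈ 169 W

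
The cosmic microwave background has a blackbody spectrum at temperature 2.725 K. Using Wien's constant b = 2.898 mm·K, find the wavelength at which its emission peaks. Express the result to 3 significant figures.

λ_max ≈ 1.06×10⁻³ m

Wien's displacement law: λ_max = b/T = (2.898×10⁻³ m·K)/(2.725 K) = 1.063×10⁻³ m.
That is 1.06×10⁻³ m, in the microwave range.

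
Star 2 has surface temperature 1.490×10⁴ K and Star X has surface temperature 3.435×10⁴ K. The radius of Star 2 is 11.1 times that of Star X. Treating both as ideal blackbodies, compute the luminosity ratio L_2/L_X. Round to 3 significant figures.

L ∝ R²T⁴, so L_2/L_X = (R_2/R_X)²(T_2/T_X)⁴ = (11.1)² × (1.490×10⁴/3.435×10⁴)⁴ = 123.21 × 0.0354028 = 4.36.

L_2/L_X ≈ 4.36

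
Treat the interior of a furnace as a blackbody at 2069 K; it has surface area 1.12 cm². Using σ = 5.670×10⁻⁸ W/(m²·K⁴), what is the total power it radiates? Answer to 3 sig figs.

P ≈ 116 W

Area A = 1.12 cm² = 1.12×10⁻⁴ m².
P = σAT⁴ = 5.670×10⁻⁸ × 1.12×10⁻⁴ × (2069)⁴ = 116 W.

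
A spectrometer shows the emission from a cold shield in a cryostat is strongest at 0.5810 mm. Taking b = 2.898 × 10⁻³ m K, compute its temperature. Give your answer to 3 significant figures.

Wien's law gives T = b/λ_max = (2.898×10⁻³ m·K)/(5.810×10⁻⁴ m) = 4.99 K.

T ≈ 4.99 K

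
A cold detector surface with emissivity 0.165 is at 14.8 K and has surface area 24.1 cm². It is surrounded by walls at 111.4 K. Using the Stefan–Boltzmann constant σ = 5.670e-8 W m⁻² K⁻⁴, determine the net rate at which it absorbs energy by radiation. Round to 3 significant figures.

Area A = 24.1 cm² = 2.41×10⁻³ m².
Net radiated power P_net = εσA(T⁴ − T₀⁴) = 0.165×5.670×10⁻⁸×2.41×10⁻³×(14.8⁴ − 111.4⁴).
T⁴ − T₀⁴ = 47978.5 − 1.54007×10⁸ = -1.53959×10⁸ K⁴, so P_net = -3.47×10⁻³ W — negative, meaning a net gain of 3.47×10⁻³ W.

Net gain ≈ 3.47×10⁻³ W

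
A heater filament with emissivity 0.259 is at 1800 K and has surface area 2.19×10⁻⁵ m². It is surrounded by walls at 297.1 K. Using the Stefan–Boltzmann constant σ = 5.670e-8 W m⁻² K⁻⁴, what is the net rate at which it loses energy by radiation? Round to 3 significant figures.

Net loss ≈ 3.37 W

Area A = 2.19×10⁻⁵ m².
Net radiated power P_net = εσA(T⁴ − T₀⁴) = 0.259×5.670×10⁻⁸×2.19×10⁻⁵×(1800⁴ − 297.1⁴).
T⁴ − T₀⁴ = 1.04976×10¹³ − 7.79131×10⁹ = 1.04898×10¹³ K⁴, so P_net = 3.37 W.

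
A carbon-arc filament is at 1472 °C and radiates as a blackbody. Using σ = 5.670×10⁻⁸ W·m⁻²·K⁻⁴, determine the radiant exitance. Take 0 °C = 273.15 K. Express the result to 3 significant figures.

I ≈ 5.26×10⁵ W/m²

T = 1472 °C + 273.15 = 1745.15 K.
Stefan–Boltzmann: I = σT⁴ = 5.670×10⁻⁸ × (1745.15)⁴ = 5.26×10⁵ W/m².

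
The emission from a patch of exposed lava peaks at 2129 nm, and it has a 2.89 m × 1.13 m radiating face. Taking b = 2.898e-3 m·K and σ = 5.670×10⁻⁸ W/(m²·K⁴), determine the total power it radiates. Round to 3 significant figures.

Wien's law: T = b/λ_max = 2.898×10⁻³/2.129×10⁻⁶ = 1361.20 K.
Area A = 2.89 × 1.13 = 3.2657 m².
Then P = σAT⁴ = 5.670×10⁻⁸×3.2657×(1361.20)⁴ = 6.36×10⁵ W.

P ≈ 6.36×10⁵ W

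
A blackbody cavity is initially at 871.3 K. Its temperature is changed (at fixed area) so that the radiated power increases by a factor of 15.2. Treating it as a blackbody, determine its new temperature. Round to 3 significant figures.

P ∝ T⁴, so T₂/T₁ = (P₂/P₁)^(1/4) = (15.2)^(1/4) = 1.97452.
T₂ = 871.3 × 1.97452 = 1.72×10³ K.

T₂ ≈ 1.72×10³ K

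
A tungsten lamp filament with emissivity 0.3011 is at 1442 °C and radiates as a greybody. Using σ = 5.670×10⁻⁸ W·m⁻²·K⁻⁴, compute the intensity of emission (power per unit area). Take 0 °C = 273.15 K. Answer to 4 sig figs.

I ≈ 1.477×10⁵ W/m²

T = 1442 °C + 273.15 = 1715.15 K.
Stefan–Boltzmann: I = εσT⁴ = 0.3011 × 5.670×10⁻⁸ × (1715.15)⁴ = 1.477×10⁵ W/m².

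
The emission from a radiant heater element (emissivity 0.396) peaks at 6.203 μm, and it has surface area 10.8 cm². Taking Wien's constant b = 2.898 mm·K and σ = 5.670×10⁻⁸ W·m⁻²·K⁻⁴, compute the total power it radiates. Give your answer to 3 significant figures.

Wien's law: T = b/λ_max = 2.898×10⁻³/6.203×10⁻⁶ = 467.193 K.
Area A = 10.8 cm² = 1.08×10⁻³ m².
Then P = εσAT⁴ = 0.396×5.670×10⁻⁸×1.08×10⁻³×(467.193)⁴ = 1.16 W.

P ≈ 1.16 W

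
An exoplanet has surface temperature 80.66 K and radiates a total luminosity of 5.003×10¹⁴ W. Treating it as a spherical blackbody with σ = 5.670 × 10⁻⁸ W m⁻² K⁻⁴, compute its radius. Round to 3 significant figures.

R ≈ 4.07×10⁶ m

L = 4πR²σT⁴ ⇒ R = √(L/(4πσT⁴)).
σT⁴ = 2.40003 W/m², so R = √(5.003×10¹⁴/(4π×2.40003)) = 4.07×10⁶ m.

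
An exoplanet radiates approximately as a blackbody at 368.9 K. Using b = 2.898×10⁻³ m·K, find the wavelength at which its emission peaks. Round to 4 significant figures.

Wien's displacement law: λ_max = b/T = (2.898×10⁻³ m·K)/(368.9 K) = 7.8558×10⁻⁶ m.
That is 7.856 μm, in the infrared range.

λ_max ≈ 7.856 μm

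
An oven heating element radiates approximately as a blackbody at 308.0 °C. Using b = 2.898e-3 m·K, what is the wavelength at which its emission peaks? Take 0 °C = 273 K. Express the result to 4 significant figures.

λ_max ≈ 4.988 μm

T = 308.0 °C + 273 = 581.0 K.
Wien's displacement law: λ_max = b/T = (2.898×10⁻³ m·K)/(581.0 K) = 4.9880×10⁻⁶ m.
That is 4.988 μm, in the infrared range.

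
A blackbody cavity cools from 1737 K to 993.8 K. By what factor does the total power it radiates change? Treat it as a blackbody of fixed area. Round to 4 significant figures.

P₂/P₁ ≈ 0.1072

P ∝ T⁴, so P₂/P₁ = (T₂/T₁)⁴ = (993.8/1737)⁴ = (0.572136)⁴ = 0.1072.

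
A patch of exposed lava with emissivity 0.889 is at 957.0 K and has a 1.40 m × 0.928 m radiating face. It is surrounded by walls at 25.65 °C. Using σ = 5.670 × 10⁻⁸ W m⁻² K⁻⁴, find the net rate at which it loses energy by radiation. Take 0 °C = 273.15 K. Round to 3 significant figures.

Surroundings: T = 25.65 °C + 273.15 = 298.80 K.
Area A = 1.40 × 0.928 = 1.2992 m².
Net radiated power P_net = εσA(T⁴ − T₀⁴) = 0.889×5.670×10⁻⁸×1.2992×(957.0⁴ − 298.80⁴).
T⁴ − T₀⁴ = 8.38779×10¹¹ − 7.97118×10⁹ = 8.30808×10¹¹ K⁴, so P_net = 5.44×10⁴ W.

Net loss ≈ 5.44×10⁴ W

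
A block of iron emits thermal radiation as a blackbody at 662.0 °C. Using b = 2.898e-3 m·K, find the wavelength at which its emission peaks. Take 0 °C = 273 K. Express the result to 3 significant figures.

T = 662.0 °C + 273 = 935.0 K.
Wien's displacement law: λ_max = b/T = (2.898×10⁻³ m·K)/(935.0 K) = 3.099×10⁻⁶ m.
That is 3.10 μm, in the infrared range.

λ_max ≈ 3.10 μm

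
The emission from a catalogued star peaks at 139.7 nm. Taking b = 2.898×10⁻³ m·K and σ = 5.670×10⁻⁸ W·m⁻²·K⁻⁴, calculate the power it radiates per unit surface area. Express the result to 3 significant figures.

Wien's law: T = b/λ_max = 2.898×10⁻³/1.397×10⁻⁷ = 20744.5 K.
Then I = σT⁴ = 5.670×10⁻⁸×(20744.5)⁴ = 1.05×10¹⁰ W/m².

I ≈ 1.05×10¹⁰ W/m²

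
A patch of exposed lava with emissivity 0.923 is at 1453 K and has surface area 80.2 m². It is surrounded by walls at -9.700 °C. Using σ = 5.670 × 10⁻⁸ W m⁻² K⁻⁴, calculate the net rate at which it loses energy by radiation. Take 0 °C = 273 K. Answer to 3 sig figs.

Net loss ≈ 1.87×10⁷ W

Surroundings: T = -9.700 °C + 273 = 263.300 K.
Area A = 80.2 m².
Net radiated power P_net = εσA(T⁴ − T₀⁴) = 0.923×5.670×10⁻⁸×80.2×(1453⁴ − 263.300⁴).
T⁴ − T₀⁴ = 4.45720×10¹² − 4.80622×10⁹ = 4.45239×10¹² K⁴, so P_net = 1.87×10⁷ W.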